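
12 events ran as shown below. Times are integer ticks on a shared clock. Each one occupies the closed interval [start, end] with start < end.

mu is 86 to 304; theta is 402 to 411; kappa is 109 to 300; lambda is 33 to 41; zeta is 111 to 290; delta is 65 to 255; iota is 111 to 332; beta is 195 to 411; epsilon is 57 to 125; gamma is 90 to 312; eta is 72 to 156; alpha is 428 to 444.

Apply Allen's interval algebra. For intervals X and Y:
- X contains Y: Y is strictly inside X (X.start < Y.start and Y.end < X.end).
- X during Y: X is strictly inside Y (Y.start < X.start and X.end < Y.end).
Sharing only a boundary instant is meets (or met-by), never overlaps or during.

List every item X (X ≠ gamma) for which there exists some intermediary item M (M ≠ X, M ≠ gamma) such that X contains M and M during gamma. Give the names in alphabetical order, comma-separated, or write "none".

kappa, mu

Target gamma = [90, 312].
Intermediaries M with M during gamma: kappa, zeta.
Via kappa — items with X contains kappa: mu.
Via zeta — items with X contains zeta: kappa, mu.
Union: kappa, mu.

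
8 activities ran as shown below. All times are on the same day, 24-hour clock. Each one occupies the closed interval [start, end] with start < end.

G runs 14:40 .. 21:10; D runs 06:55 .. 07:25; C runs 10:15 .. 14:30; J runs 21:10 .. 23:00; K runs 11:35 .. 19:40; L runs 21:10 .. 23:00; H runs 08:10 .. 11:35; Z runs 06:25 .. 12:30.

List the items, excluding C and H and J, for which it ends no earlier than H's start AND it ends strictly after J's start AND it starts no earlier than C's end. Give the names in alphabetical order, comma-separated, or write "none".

L

Conditions: its end is no earlier than H's start (X.end >= 08:10) AND its end is strictly after J's start (X.end > 21:10) AND its start is no earlier than C's end (X.start >= 14:30).
D: end 07:25 >= 08:10? ✗; end 07:25 > 21:10? ✗; start 06:55 >= 14:30? ✗ → no.
G: end 21:10 >= 08:10? ✓; end 21:10 > 21:10? ✗; start 14:40 >= 14:30? ✓ → no.
K: end 19:40 >= 08:10? ✓; end 19:40 > 21:10? ✗; start 11:35 >= 14:30? ✗ → no.
L: end 23:00 >= 08:10? ✓; end 23:00 > 21:10? ✓; start 21:10 >= 14:30? ✓ → yes.
Z: end 12:30 >= 08:10? ✓; end 12:30 > 21:10? ✗; start 06:25 >= 14:30? ✗ → no.
Result: L.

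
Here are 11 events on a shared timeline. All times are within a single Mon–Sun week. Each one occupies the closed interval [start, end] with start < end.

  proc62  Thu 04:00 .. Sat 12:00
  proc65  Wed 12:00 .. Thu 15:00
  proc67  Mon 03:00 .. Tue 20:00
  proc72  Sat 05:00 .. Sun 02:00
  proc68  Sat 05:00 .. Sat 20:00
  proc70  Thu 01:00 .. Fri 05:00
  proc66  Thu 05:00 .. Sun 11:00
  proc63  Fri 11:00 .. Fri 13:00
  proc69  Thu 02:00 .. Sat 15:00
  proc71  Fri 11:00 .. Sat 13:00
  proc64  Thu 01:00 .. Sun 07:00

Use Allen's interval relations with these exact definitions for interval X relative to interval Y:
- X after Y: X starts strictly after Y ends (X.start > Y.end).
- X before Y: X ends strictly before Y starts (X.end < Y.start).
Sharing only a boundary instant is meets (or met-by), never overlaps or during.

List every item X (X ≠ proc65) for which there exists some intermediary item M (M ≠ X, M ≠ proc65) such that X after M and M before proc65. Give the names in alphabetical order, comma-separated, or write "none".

Target proc65 = [Wed 12:00, Thu 15:00].
Intermediaries M with M before proc65: proc67.
Via proc67 — items with X after proc67: proc62, proc63, proc64, proc66, proc68, proc69, proc70, proc71, proc72.
Union: proc62, proc63, proc64, proc66, proc68, proc69, proc70, proc71, proc72.

proc62, proc63, proc64, proc66, proc68, proc69, proc70, proc71, proc72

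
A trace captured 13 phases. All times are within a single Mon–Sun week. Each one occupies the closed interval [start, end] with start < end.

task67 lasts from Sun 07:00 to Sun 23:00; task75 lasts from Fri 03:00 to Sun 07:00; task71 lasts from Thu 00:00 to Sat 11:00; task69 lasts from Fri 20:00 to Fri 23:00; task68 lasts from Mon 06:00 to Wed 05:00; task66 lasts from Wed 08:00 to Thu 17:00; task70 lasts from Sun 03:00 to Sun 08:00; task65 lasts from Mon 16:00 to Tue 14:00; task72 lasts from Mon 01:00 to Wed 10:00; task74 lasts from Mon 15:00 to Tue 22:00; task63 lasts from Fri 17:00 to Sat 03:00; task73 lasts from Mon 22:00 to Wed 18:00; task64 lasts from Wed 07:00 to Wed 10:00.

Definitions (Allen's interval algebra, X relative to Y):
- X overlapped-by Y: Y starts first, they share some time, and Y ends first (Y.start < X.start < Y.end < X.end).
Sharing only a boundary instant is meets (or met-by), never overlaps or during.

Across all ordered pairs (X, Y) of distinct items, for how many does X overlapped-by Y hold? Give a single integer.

11

Checking all 156 ordered pairs for relation 'overlapped-by'; matching pairs in alphabetical order:
(task66, task64): task66 overlapped-by task64 ✓
(task66, task72): task66 overlapped-by task72 ✓
(task66, task73): task66 overlapped-by task73 ✓
(task67, task70): task67 overlapped-by task70 ✓
(task70, task75): task70 overlapped-by task75 ✓
(task71, task66): task71 overlapped-by task66 ✓
(task73, task65): task73 overlapped-by task65 ✓
(task73, task68): task73 overlapped-by task68 ✓
(task73, task72): task73 overlapped-by task72 ✓
(task73, task74): task73 overlapped-by task74 ✓
(task75, task71): task75 overlapped-by task71 ✓
Count: 11.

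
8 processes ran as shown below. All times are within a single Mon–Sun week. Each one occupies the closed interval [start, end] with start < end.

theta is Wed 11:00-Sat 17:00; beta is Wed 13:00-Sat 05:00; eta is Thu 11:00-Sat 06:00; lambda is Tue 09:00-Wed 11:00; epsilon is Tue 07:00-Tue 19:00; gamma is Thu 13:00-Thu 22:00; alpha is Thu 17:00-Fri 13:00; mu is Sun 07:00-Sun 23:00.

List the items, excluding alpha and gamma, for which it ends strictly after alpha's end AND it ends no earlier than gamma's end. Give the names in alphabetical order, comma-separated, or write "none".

beta, eta, mu, theta

Conditions: its end is strictly after alpha's end (X.end > Fri 13:00) AND its end is no earlier than gamma's end (X.end >= Thu 22:00).
beta: end Sat 05:00 > Fri 13:00? ✓; end Sat 05:00 >= Thu 22:00? ✓ → yes.
epsilon: end Tue 19:00 > Fri 13:00? ✗; end Tue 19:00 >= Thu 22:00? ✗ → no.
eta: end Sat 06:00 > Fri 13:00? ✓; end Sat 06:00 >= Thu 22:00? ✓ → yes.
lambda: end Wed 11:00 > Fri 13:00? ✗; end Wed 11:00 >= Thu 22:00? ✗ → no.
mu: end Sun 23:00 > Fri 13:00? ✓; end Sun 23:00 >= Thu 22:00? ✓ → yes.
theta: end Sat 17:00 > Fri 13:00? ✓; end Sat 17:00 >= Thu 22:00? ✓ → yes.
Result: beta, eta, mu, theta.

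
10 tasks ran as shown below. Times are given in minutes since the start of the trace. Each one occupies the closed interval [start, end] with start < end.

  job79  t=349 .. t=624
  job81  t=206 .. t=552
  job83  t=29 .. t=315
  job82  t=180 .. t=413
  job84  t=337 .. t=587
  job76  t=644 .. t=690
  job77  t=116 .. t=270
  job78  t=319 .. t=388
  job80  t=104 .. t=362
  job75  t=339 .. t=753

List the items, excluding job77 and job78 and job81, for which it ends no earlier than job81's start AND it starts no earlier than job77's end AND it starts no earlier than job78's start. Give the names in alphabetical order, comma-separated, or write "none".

Conditions: its end is no earlier than job81's start (X.end >= t=206) AND its start is no earlier than job77's end (X.start >= t=270) AND its start is no earlier than job78's start (X.start >= t=319).
job75: end t=753 >= t=206? ✓; start t=339 >= t=270? ✓; start t=339 >= t=319? ✓ → yes.
job76: end t=690 >= t=206? ✓; start t=644 >= t=270? ✓; start t=644 >= t=319? ✓ → yes.
job79: end t=624 >= t=206? ✓; start t=349 >= t=270? ✓; start t=349 >= t=319? ✓ → yes.
job80: end t=362 >= t=206? ✓; start t=104 >= t=270? ✗; start t=104 >= t=319? ✗ → no.
job82: end t=413 >= t=206? ✓; start t=180 >= t=270? ✗; start t=180 >= t=319? ✗ → no.
job83: end t=315 >= t=206? ✓; start t=29 >= t=270? ✗; start t=29 >= t=319? ✗ → no.
job84: end t=587 >= t=206? ✓; start t=337 >= t=270? ✓; start t=337 >= t=319? ✓ → yes.
Result: job75, job76, job79, job84.

job75, job76, job79, job84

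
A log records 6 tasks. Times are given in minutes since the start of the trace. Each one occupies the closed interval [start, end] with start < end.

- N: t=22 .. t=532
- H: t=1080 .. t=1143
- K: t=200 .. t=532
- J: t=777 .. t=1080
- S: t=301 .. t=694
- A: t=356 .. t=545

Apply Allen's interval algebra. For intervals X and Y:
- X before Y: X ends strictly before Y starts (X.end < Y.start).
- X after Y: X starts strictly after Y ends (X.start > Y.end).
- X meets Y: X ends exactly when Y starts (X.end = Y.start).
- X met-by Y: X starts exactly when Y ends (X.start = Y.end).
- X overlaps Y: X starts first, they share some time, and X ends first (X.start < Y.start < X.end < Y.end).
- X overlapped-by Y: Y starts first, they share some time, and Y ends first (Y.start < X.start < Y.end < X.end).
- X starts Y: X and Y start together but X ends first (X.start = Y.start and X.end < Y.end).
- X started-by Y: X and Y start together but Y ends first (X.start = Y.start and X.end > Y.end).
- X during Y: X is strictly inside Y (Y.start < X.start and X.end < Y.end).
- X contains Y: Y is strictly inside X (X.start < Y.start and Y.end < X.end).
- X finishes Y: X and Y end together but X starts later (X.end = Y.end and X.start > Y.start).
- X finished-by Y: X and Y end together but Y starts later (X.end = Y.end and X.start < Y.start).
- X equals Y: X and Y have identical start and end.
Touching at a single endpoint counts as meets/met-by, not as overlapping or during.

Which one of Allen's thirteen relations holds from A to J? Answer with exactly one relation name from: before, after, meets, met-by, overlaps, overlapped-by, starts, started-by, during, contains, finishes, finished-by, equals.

A = [t=356, t=545]; J = [t=777, t=1080].
Compare endpoints: A.start < J.start, A.start < J.end, A.end < J.start, A.end < J.end.
That pattern is 'before'.

before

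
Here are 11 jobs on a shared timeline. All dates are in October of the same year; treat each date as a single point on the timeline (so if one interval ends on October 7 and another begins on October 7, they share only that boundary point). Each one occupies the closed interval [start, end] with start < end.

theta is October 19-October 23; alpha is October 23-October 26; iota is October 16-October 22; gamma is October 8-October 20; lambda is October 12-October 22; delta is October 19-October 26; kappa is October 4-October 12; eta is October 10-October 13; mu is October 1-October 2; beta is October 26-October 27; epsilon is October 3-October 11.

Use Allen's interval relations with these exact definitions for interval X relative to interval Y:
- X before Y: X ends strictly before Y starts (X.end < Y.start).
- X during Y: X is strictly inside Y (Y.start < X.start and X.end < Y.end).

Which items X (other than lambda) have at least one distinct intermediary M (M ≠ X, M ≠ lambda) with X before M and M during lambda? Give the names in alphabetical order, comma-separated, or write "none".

none

Target lambda = [October 12, October 22].
Intermediaries M with M during lambda: none.
Union: none.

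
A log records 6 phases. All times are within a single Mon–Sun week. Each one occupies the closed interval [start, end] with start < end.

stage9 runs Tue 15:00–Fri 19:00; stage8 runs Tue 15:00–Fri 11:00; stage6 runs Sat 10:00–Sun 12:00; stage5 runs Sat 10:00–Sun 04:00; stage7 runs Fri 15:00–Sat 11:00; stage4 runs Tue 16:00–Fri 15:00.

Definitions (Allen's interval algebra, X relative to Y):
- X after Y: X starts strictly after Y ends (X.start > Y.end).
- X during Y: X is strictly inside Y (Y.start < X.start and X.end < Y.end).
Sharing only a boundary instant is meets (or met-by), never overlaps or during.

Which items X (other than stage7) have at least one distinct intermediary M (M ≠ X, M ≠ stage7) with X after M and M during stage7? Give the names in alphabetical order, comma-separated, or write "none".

Target stage7 = [Fri 15:00, Sat 11:00].
Intermediaries M with M during stage7: none.
Union: none.

none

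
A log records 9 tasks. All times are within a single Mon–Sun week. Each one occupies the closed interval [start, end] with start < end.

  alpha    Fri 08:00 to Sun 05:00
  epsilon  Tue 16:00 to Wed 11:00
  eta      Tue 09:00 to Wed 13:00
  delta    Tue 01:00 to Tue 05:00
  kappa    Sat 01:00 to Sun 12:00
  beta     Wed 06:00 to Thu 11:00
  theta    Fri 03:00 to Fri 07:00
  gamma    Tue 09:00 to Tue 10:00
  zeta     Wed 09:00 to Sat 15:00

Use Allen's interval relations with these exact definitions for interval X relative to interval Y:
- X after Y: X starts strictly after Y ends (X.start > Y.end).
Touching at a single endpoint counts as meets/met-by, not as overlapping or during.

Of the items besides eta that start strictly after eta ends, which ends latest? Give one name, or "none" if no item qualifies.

kappa

Target eta = [Tue 09:00, Wed 13:00].
alpha [Fri 08:00, Sun 05:00] → after → candidate.
beta [Wed 06:00, Thu 11:00] → overlapped-by → excluded.
delta [Tue 01:00, Tue 05:00] → before → excluded.
epsilon [Tue 16:00, Wed 11:00] → during → excluded.
gamma [Tue 09:00, Tue 10:00] → starts → excluded.
kappa [Sat 01:00, Sun 12:00] → after → candidate.
theta [Fri 03:00, Fri 07:00] → after → candidate.
zeta [Wed 09:00, Sat 15:00] → overlapped-by → excluded.
Among candidates, latest end is Sun 12:00 → kappa.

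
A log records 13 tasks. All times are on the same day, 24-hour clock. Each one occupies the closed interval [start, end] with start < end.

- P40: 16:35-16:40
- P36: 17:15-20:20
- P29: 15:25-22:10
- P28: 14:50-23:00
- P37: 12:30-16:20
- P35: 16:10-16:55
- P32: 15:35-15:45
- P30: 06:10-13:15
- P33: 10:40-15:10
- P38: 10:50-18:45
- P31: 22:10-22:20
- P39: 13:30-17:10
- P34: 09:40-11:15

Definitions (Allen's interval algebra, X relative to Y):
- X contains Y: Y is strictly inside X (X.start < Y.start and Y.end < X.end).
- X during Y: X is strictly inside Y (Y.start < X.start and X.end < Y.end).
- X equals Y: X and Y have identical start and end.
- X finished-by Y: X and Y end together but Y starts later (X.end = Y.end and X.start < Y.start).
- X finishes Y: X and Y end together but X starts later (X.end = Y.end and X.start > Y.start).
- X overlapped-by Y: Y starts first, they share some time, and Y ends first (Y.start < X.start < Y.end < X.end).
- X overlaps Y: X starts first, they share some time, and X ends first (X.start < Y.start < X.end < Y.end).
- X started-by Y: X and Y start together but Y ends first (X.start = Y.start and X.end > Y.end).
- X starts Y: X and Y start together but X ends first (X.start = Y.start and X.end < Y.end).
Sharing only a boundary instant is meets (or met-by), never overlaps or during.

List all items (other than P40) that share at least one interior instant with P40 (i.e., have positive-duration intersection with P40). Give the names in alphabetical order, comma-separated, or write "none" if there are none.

Target P40 = [16:35, 16:40].
P28 [14:50, 23:00] → contains → yes.
P29 [15:25, 22:10] → contains → yes.
P30 [06:10, 13:15] → before → no.
P31 [22:10, 22:20] → after → no.
P32 [15:35, 15:45] → before → no.
P33 [10:40, 15:10] → before → no.
P34 [09:40, 11:15] → before → no.
P35 [16:10, 16:55] → contains → yes.
P36 [17:15, 20:20] → after → no.
P37 [12:30, 16:20] → before → no.
P38 [10:50, 18:45] → contains → yes.
P39 [13:30, 17:10] → contains → yes.
Result: P28, P29, P35, P38, P39.

P28, P29, P35, P38, P39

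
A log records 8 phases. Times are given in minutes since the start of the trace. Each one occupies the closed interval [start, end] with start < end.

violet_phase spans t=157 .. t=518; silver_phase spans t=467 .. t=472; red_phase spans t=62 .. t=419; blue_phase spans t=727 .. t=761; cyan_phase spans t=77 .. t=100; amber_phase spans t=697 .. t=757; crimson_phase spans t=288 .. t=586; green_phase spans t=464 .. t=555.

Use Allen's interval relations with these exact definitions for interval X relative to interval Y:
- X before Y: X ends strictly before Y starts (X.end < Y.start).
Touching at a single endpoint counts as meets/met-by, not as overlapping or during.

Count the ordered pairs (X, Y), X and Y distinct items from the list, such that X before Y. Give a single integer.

Checking all 56 ordered pairs for relation 'before'; matching pairs in alphabetical order:
(crimson_phase, amber_phase): crimson_phase before amber_phase ✓
(crimson_phase, blue_phase): crimson_phase before blue_phase ✓
(cyan_phase, amber_phase): cyan_phase before amber_phase ✓
(cyan_phase, blue_phase): cyan_phase before blue_phase ✓
(cyan_phase, crimson_phase): cyan_phase before crimson_phase ✓
(cyan_phase, green_phase): cyan_phase before green_phase ✓
(cyan_phase, silver_phase): cyan_phase before silver_phase ✓
(cyan_phase, violet_phase): cyan_phase before violet_phase ✓
(green_phase, amber_phase): green_phase before amber_phase ✓
(green_phase, blue_phase): green_phase before blue_phase ✓
(red_phase, amber_phase): red_phase before amber_phase ✓
(red_phase, blue_phase): red_phase before blue_phase ✓
(red_phase, green_phase): red_phase before green_phase ✓
(red_phase, silver_phase): red_phase before silver_phase ✓
(silver_phase, amber_phase): silver_phase before amber_phase ✓
(silver_phase, blue_phase): silver_phase before blue_phase ✓
(violet_phase, amber_phase): violet_phase before amber_phase ✓
(violet_phase, blue_phase): violet_phase before blue_phase ✓
Count: 18.

18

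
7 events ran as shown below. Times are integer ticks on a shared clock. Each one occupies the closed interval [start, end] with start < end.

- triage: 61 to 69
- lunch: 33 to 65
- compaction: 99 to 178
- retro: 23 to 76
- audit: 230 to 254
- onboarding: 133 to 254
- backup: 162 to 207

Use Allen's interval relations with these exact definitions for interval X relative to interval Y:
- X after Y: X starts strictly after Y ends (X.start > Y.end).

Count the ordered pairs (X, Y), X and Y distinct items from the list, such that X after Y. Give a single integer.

Checking all 42 ordered pairs for relation 'after'; matching pairs in alphabetical order:
(audit, backup): audit after backup ✓
(audit, compaction): audit after compaction ✓
(audit, lunch): audit after lunch ✓
(audit, retro): audit after retro ✓
(audit, triage): audit after triage ✓
(backup, lunch): backup after lunch ✓
(backup, retro): backup after retro ✓
(backup, triage): backup after triage ✓
(compaction, lunch): compaction after lunch ✓
(compaction, retro): compaction after retro ✓
(compaction, triage): compaction after triage ✓
(onboarding, lunch): onboarding after lunch ✓
(onboarding, retro): onboarding after retro ✓
(onboarding, triage): onboarding after triage ✓
Count: 14.

14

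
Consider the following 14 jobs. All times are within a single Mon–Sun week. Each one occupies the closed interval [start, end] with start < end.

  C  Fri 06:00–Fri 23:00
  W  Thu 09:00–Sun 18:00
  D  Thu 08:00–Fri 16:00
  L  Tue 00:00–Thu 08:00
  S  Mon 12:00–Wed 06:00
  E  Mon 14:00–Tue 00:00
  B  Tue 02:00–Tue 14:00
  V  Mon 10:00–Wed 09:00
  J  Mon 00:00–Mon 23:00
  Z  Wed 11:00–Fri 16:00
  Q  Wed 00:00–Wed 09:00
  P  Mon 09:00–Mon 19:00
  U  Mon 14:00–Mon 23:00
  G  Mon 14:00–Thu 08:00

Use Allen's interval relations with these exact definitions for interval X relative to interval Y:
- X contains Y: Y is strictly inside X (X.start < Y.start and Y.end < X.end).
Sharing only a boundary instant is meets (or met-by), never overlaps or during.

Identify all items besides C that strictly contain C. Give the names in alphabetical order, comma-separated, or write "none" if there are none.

Target C = [Fri 06:00, Fri 23:00].
B [Tue 02:00, Tue 14:00] → before → no.
D [Thu 08:00, Fri 16:00] → overlaps → no.
E [Mon 14:00, Tue 00:00] → before → no.
G [Mon 14:00, Thu 08:00] → before → no.
J [Mon 00:00, Mon 23:00] → before → no.
L [Tue 00:00, Thu 08:00] → before → no.
P [Mon 09:00, Mon 19:00] → before → no.
Q [Wed 00:00, Wed 09:00] → before → no.
S [Mon 12:00, Wed 06:00] → before → no.
U [Mon 14:00, Mon 23:00] → before → no.
V [Mon 10:00, Wed 09:00] → before → no.
W [Thu 09:00, Sun 18:00] → contains → yes.
Z [Wed 11:00, Fri 16:00] → overlaps → no.
Result: W.

W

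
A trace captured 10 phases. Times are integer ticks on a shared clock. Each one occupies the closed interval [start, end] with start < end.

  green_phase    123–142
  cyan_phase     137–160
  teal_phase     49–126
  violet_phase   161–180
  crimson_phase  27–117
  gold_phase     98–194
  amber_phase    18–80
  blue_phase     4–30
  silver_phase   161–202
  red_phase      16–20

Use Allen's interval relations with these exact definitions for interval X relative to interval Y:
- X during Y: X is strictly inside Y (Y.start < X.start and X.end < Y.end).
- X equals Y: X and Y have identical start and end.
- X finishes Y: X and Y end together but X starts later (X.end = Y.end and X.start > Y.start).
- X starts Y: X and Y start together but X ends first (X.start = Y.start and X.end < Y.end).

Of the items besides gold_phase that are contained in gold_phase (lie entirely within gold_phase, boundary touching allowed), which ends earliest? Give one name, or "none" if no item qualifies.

Target gold_phase = [98, 194].
amber_phase [18, 80] → before → excluded.
blue_phase [4, 30] → before → excluded.
crimson_phase [27, 117] → overlaps → excluded.
cyan_phase [137, 160] → during → candidate.
green_phase [123, 142] → during → candidate.
red_phase [16, 20] → before → excluded.
silver_phase [161, 202] → overlapped-by → excluded.
teal_phase [49, 126] → overlaps → excluded.
violet_phase [161, 180] → during → candidate.
Among candidates, earliest end is 142 → green_phase.

green_phase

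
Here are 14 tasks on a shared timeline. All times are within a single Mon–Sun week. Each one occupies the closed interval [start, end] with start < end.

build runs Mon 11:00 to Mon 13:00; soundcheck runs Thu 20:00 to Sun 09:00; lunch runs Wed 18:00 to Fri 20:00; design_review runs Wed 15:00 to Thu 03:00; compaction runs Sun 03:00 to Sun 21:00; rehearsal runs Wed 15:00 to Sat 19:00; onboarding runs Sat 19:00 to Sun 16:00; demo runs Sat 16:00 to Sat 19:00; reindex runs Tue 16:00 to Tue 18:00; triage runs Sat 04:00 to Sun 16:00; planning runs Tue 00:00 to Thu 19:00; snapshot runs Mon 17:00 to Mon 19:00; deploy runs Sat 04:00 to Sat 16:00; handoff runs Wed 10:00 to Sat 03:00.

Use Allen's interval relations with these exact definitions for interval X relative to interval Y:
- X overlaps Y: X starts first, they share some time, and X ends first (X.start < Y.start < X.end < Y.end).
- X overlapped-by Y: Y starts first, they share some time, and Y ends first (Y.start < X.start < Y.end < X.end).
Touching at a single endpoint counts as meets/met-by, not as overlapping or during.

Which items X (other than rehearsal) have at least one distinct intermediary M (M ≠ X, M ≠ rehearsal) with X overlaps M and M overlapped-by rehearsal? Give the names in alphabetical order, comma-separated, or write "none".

Target rehearsal = [Wed 15:00, Sat 19:00].
Intermediaries M with M overlapped-by rehearsal: soundcheck, triage.
Via soundcheck — items with X overlaps soundcheck: handoff, lunch.
Via triage — items with X overlaps triage: soundcheck.
Union: handoff, lunch, soundcheck.

handoff, lunch, soundcheck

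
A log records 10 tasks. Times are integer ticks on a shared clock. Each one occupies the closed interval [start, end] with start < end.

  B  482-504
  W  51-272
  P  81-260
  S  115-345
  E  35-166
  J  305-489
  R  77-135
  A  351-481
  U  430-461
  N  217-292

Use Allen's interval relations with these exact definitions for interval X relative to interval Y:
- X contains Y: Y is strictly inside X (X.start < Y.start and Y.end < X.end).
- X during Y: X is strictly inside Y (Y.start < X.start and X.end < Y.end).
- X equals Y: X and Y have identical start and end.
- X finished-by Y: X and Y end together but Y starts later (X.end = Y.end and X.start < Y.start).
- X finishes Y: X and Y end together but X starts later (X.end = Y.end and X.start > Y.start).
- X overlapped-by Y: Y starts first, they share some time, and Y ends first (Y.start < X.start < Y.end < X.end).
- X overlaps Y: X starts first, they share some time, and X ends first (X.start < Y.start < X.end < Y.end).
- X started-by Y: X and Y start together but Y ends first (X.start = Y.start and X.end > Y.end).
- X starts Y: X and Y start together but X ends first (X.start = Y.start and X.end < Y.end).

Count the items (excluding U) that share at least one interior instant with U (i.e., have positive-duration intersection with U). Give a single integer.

Target U = [430, 461].
A [351, 481] → contains → counts.
B [482, 504] → after → no.
E [35, 166] → before → no.
J [305, 489] → contains → counts.
N [217, 292] → before → no.
P [81, 260] → before → no.
R [77, 135] → before → no.
S [115, 345] → before → no.
W [51, 272] → before → no.
Total: 2.

2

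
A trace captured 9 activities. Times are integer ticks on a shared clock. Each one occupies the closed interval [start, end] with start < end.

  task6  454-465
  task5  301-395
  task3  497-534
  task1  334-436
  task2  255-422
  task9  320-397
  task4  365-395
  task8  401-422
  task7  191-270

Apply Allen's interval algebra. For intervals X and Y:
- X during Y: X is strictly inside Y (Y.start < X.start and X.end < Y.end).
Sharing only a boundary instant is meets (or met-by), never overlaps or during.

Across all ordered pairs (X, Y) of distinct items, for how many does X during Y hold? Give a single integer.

Checking all 72 ordered pairs for relation 'during'; matching pairs in alphabetical order:
(task4, task1): task4 during task1 ✓
(task4, task2): task4 during task2 ✓
(task4, task9): task4 during task9 ✓
(task5, task2): task5 during task2 ✓
(task8, task1): task8 during task1 ✓
(task9, task2): task9 during task2 ✓
Count: 6.

6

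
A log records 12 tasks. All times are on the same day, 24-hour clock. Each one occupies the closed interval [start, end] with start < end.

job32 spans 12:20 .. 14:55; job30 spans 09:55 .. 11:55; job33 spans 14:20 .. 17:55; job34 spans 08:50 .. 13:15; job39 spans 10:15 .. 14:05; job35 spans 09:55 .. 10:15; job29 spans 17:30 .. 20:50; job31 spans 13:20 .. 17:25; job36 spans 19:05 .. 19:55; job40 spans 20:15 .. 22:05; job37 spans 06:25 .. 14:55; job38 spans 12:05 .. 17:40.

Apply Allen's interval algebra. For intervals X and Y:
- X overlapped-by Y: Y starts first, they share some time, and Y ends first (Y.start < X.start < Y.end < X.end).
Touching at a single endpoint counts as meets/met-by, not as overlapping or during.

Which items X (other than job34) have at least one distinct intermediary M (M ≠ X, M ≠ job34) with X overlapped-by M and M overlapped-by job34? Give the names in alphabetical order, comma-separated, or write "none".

job29, job31, job32, job33, job38

Target job34 = [08:50, 13:15].
Intermediaries M with M overlapped-by job34: job32, job38, job39.
Via job32 — items with X overlapped-by job32: job31, job33.
Via job38 — items with X overlapped-by job38: job29, job33.
Via job39 — items with X overlapped-by job39: job31, job32, job38.
Union: job29, job31, job32, job33, job38.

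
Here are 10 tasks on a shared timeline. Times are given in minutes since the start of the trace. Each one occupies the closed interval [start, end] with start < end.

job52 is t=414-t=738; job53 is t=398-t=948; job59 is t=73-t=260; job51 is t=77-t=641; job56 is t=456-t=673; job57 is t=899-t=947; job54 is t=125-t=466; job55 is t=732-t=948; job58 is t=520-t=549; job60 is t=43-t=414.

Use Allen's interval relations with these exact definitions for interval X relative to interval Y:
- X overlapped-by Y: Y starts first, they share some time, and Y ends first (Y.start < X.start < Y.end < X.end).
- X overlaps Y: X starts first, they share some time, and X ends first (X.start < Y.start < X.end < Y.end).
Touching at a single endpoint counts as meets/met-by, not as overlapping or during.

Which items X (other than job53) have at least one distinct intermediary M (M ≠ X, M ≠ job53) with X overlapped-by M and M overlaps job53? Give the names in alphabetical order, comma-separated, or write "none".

Target job53 = [t=398, t=948].
Intermediaries M with M overlaps job53: job51, job54, job60.
Via job51 — items with X overlapped-by job51: job52, job56.
Via job54 — items with X overlapped-by job54: job52, job56.
Via job60 — items with X overlapped-by job60: job51, job54.
Union: job51, job52, job54, job56.

job51, job52, job54, job56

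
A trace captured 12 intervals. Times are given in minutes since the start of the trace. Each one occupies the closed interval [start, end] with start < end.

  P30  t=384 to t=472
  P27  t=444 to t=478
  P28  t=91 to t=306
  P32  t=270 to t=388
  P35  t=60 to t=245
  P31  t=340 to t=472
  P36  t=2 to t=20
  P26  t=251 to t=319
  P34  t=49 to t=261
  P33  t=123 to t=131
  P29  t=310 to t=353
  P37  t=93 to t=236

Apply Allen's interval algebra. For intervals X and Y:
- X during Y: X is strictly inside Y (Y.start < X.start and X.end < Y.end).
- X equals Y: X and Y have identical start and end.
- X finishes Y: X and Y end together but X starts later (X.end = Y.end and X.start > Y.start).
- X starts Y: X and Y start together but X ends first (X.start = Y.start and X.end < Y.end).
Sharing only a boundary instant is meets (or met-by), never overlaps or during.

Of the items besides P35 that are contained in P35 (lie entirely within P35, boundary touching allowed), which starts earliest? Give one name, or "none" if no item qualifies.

P37

Target P35 = [t=60, t=245].
P26 [t=251, t=319] → after → excluded.
P27 [t=444, t=478] → after → excluded.
P28 [t=91, t=306] → overlapped-by → excluded.
P29 [t=310, t=353] → after → excluded.
P30 [t=384, t=472] → after → excluded.
P31 [t=340, t=472] → after → excluded.
P32 [t=270, t=388] → after → excluded.
P33 [t=123, t=131] → during → candidate.
P34 [t=49, t=261] → contains → excluded.
P36 [t=2, t=20] → before → excluded.
P37 [t=93, t=236] → during → candidate.
Among candidates, earliest start is t=93 → P37.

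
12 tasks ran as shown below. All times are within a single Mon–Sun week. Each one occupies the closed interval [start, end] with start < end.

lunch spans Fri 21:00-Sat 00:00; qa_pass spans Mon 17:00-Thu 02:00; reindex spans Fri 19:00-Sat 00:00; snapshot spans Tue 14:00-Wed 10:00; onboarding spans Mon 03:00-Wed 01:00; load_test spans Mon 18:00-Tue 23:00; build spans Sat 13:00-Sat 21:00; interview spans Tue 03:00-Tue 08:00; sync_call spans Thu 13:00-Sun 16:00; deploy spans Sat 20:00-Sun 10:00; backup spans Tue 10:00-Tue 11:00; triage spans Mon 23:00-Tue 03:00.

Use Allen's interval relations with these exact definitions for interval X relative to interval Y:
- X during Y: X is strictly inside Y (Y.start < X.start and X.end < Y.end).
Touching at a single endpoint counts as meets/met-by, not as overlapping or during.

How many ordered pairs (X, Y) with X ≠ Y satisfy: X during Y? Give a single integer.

Checking all 132 ordered pairs for relation 'during'; matching pairs in alphabetical order:
(backup, load_test): backup during load_test ✓
(backup, onboarding): backup during onboarding ✓
(backup, qa_pass): backup during qa_pass ✓
(build, sync_call): build during sync_call ✓
(deploy, sync_call): deploy during sync_call ✓
(interview, load_test): interview during load_test ✓
(interview, onboarding): interview during onboarding ✓
(interview, qa_pass): interview during qa_pass ✓
(load_test, onboarding): load_test during onboarding ✓
(load_test, qa_pass): load_test during qa_pass ✓
(lunch, sync_call): lunch during sync_call ✓
(reindex, sync_call): reindex during sync_call ✓
(snapshot, qa_pass): snapshot during qa_pass ✓
(triage, load_test): triage during load_test ✓
(triage, onboarding): triage during onboarding ✓
(triage, qa_pass): triage during qa_pass ✓
Count: 16.

16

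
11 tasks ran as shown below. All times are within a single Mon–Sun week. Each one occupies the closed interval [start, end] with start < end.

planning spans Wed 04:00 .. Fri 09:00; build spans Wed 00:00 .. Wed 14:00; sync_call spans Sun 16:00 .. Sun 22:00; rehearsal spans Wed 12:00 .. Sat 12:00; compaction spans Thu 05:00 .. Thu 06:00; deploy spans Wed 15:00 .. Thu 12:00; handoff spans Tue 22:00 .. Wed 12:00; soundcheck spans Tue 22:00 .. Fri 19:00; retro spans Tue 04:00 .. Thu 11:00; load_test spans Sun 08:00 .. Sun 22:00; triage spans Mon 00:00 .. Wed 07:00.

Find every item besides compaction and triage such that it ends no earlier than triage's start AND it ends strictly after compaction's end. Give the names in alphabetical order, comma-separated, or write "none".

Conditions: its end is no earlier than triage's start (X.end >= Mon 00:00) AND its end is strictly after compaction's end (X.end > Thu 06:00).
build: end Wed 14:00 >= Mon 00:00? ✓; end Wed 14:00 > Thu 06:00? ✗ → no.
deploy: end Thu 12:00 >= Mon 00:00? ✓; end Thu 12:00 > Thu 06:00? ✓ → yes.
handoff: end Wed 12:00 >= Mon 00:00? ✓; end Wed 12:00 > Thu 06:00? ✗ → no.
load_test: end Sun 22:00 >= Mon 00:00? ✓; end Sun 22:00 > Thu 06:00? ✓ → yes.
planning: end Fri 09:00 >= Mon 00:00? ✓; end Fri 09:00 > Thu 06:00? ✓ → yes.
rehearsal: end Sat 12:00 >= Mon 00:00? ✓; end Sat 12:00 > Thu 06:00? ✓ → yes.
retro: end Thu 11:00 >= Mon 00:00? ✓; end Thu 11:00 > Thu 06:00? ✓ → yes.
soundcheck: end Fri 19:00 >= Mon 00:00? ✓; end Fri 19:00 > Thu 06:00? ✓ → yes.
sync_call: end Sun 22:00 >= Mon 00:00? ✓; end Sun 22:00 > Thu 06:00? ✓ → yes.
Result: deploy, load_test, planning, rehearsal, retro, soundcheck, sync_call.

deploy, load_test, planning, rehearsal, retro, soundcheck, sync_call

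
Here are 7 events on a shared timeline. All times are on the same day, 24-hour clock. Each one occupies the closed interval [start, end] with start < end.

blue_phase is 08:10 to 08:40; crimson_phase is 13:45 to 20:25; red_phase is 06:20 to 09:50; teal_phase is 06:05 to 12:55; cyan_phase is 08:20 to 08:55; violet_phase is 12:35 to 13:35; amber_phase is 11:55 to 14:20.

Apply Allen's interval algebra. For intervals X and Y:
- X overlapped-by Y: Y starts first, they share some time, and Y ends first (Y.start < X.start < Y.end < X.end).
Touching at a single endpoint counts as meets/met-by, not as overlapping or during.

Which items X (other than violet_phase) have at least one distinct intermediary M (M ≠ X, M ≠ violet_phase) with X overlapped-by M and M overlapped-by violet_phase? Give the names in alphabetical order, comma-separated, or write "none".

Target violet_phase = [12:35, 13:35].
Intermediaries M with M overlapped-by violet_phase: none.
Union: none.

none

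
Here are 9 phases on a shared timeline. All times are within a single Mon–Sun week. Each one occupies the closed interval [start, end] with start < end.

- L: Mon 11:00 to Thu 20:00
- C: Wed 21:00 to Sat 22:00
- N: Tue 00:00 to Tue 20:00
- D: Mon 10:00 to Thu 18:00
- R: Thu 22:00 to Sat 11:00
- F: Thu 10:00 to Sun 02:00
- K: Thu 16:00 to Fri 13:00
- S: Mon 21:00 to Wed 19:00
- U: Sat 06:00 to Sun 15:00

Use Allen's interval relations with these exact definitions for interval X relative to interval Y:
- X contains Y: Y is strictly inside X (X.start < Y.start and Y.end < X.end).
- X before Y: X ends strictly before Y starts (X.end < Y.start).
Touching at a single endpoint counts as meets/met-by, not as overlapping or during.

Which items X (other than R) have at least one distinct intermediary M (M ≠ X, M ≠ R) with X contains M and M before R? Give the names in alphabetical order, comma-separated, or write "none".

D, L, S

Target R = [Thu 22:00, Sat 11:00].
Intermediaries M with M before R: D, L, N, S.
Via D — items with X contains D: none.
Via L — items with X contains L: none.
Via N — items with X contains N: D, L, S.
Via S — items with X contains S: D, L.
Union: D, L, S.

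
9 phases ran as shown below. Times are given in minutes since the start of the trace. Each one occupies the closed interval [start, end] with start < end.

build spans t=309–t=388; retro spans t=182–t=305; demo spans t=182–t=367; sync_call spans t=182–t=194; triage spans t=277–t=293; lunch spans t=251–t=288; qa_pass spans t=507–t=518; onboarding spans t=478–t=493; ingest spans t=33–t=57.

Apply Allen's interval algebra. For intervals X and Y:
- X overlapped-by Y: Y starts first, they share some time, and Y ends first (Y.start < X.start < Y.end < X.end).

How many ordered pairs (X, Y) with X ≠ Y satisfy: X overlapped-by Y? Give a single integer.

Checking all 72 ordered pairs for relation 'overlapped-by'; matching pairs in alphabetical order:
(build, demo): build overlapped-by demo ✓
(triage, lunch): triage overlapped-by lunch ✓
Count: 2.

2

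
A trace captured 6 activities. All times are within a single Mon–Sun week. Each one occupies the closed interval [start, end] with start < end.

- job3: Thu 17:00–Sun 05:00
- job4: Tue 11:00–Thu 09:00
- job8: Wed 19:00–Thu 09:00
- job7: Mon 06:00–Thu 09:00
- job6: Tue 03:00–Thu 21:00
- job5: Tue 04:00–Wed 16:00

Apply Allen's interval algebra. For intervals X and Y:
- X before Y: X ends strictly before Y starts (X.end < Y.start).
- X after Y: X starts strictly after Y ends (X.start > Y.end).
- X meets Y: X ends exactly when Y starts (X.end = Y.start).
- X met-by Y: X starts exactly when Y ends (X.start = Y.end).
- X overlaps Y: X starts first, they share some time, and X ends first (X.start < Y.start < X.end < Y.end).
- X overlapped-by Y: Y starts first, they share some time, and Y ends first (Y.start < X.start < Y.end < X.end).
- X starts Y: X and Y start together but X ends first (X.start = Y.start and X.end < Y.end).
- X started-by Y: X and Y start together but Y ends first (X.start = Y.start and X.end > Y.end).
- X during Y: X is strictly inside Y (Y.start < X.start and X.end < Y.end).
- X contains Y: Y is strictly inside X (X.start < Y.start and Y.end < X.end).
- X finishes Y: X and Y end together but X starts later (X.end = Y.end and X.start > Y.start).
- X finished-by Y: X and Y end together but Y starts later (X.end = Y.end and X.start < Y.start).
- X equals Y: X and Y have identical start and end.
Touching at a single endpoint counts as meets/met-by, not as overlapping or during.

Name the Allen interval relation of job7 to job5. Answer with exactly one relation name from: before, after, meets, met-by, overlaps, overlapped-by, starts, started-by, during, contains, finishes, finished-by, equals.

contains

job7 = [Mon 06:00, Thu 09:00]; job5 = [Tue 04:00, Wed 16:00].
Compare endpoints: job7.start < job5.start, job7.start < job5.end, job7.end > job5.start, job7.end > job5.end.
That pattern is 'contains'.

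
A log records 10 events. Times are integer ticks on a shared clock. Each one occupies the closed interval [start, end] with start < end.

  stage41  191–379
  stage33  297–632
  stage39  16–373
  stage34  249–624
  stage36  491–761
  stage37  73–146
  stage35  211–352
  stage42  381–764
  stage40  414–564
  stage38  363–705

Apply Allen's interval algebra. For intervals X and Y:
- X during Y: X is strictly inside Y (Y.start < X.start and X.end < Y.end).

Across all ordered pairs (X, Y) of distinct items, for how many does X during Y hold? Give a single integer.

8

Checking all 90 ordered pairs for relation 'during'; matching pairs in alphabetical order:
(stage35, stage39): stage35 during stage39 ✓
(stage35, stage41): stage35 during stage41 ✓
(stage36, stage42): stage36 during stage42 ✓
(stage37, stage39): stage37 during stage39 ✓
(stage40, stage33): stage40 during stage33 ✓
(stage40, stage34): stage40 during stage34 ✓
(stage40, stage38): stage40 during stage38 ✓
(stage40, stage42): stage40 during stage42 ✓
Count: 8.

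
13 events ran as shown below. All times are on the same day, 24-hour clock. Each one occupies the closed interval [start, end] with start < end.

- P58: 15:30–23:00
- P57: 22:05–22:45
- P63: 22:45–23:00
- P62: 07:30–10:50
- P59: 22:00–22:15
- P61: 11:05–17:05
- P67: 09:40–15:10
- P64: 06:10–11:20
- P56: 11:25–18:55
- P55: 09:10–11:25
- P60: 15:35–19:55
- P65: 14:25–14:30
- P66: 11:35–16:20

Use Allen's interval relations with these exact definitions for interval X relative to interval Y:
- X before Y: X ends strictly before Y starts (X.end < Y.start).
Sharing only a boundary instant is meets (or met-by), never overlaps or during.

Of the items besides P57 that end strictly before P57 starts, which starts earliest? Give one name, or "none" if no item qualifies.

P64

Target P57 = [22:05, 22:45].
P55 [09:10, 11:25] → before → candidate.
P56 [11:25, 18:55] → before → candidate.
P58 [15:30, 23:00] → contains → excluded.
P59 [22:00, 22:15] → overlaps → excluded.
P60 [15:35, 19:55] → before → candidate.
P61 [11:05, 17:05] → before → candidate.
P62 [07:30, 10:50] → before → candidate.
P63 [22:45, 23:00] → met-by → excluded.
P64 [06:10, 11:20] → before → candidate.
P65 [14:25, 14:30] → before → candidate.
P66 [11:35, 16:20] → before → candidate.
P67 [09:40, 15:10] → before → candidate.
Among candidates, earliest start is 06:10 → P64.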